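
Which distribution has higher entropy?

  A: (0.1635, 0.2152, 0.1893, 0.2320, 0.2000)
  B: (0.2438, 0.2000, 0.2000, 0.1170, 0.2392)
A

Both distributions are close to uniform, making this a harder comparison.

H(A) = 2.3120 bits
H(B) = 2.2810 bits

The distribution closer to uniform has higher entropy.
Answer: A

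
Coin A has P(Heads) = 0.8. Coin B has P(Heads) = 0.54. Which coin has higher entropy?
B

For binary distributions, entropy is maximized at p=0.5 and decreases as p moves toward 0 or 1.

H(A) = H(0.8) = 0.7219 bits
H(B) = H(0.54) = 0.9954 bits

Distribution B (p=0.54) is closer to uniform (p=0.5), so it has higher entropy.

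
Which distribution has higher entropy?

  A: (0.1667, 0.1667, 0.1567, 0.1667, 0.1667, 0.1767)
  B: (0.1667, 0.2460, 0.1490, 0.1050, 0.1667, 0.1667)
A

Both distributions are close to uniform, making this a harder comparison.

H(A) = 2.5841 bits
H(B) = 2.5408 bits

The distribution closer to uniform has higher entropy.
Answer: A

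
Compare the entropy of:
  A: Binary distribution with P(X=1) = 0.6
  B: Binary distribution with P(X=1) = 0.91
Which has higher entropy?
A

For binary distributions, entropy is maximized at p=0.5 and decreases as p moves toward 0 or 1.

H(A) = H(0.6) = 0.9710 bits
H(B) = H(0.91) = 0.4365 bits

Distribution A (p=0.6) is closer to uniform (p=0.5), so it has higher entropy.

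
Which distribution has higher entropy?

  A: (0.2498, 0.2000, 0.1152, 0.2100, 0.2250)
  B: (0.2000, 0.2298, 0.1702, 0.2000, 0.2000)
B

Both distributions are close to uniform, making this a harder comparison.

H(A) = 2.2805 bits
H(B) = 2.3155 bits

The distribution closer to uniform has higher entropy.
Answer: B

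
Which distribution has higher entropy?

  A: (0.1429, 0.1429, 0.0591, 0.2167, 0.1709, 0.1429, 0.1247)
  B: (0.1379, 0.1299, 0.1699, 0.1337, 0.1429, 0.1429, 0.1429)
B

Both distributions are close to uniform, making this a harder comparison.

H(A) = 2.7326 bits
H(B) = 2.8025 bits

The distribution closer to uniform has higher entropy.
Answer: B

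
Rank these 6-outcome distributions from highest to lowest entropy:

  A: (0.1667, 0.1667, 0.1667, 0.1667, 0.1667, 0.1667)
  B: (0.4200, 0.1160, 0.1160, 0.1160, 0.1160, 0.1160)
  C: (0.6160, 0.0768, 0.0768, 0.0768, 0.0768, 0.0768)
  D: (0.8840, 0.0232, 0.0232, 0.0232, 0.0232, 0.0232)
A > B > C > D

Key insight: Entropy is maximized by uniform distributions and minimized by concentrated distributions.

Entropies:
  H(A) = 2.5850 bits
  H(B) = 2.3282 bits
  H(C) = 1.8524 bits
  H(D) = 0.7871 bits

Ranking: A > B > C > D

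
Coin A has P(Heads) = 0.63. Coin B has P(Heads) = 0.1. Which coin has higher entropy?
A

For binary distributions, entropy is maximized at p=0.5 and decreases as p moves toward 0 or 1.

H(A) = H(0.63) = 0.9507 bits
H(B) = H(0.1) = 0.4690 bits

Distribution A (p=0.63) is closer to uniform (p=0.5), so it has higher entropy.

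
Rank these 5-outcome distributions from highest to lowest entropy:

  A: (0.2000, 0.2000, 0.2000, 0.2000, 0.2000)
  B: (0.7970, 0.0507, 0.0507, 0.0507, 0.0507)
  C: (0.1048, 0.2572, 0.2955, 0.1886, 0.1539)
A > C > B

Key insight: Entropy is maximized by uniform distributions and minimized by concentrated distributions.

- Uniform distributions have maximum entropy log₂(5) = 2.3219 bits
- The more "peaked" or concentrated a distribution, the lower its entropy

Entropies:
  H(A) = 2.3219 bits
  H(B) = 1.1339 bits
  H(C) = 2.2340 bits

Ranking: A > C > B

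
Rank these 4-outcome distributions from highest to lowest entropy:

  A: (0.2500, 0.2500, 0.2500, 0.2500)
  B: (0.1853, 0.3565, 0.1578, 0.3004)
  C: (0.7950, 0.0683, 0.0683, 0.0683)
A > B > C

Key insight: Entropy is maximized by uniform distributions and minimized by concentrated distributions.

- Uniform distributions have maximum entropy log₂(4) = 2.0000 bits
- The more "peaked" or concentrated a distribution, the lower its entropy

Entropies:
  H(A) = 2.0000 bits
  H(B) = 1.9226 bits
  H(C) = 1.0567 bits

Ranking: A > B > C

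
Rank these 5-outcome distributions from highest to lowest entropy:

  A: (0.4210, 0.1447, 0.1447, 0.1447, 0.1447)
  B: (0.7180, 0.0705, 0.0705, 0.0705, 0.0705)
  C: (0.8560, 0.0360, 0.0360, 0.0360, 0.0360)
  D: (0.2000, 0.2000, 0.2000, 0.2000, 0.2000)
D > A > B > C

Key insight: Entropy is maximized by uniform distributions and minimized by concentrated distributions.

Entropies:
  H(A) = 2.1399 bits
  H(B) = 1.4222 bits
  H(C) = 0.8826 bits
  H(D) = 2.3219 bits

Ranking: D > A > B > C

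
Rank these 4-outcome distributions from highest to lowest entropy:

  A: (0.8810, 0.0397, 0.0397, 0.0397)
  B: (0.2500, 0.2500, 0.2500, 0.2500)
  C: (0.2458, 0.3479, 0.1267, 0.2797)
B > C > A

Key insight: Entropy is maximized by uniform distributions and minimized by concentrated distributions.

- Uniform distributions have maximum entropy log₂(4) = 2.0000 bits
- The more "peaked" or concentrated a distribution, the lower its entropy

Entropies:
  H(A) = 0.7151 bits
  H(B) = 2.0000 bits
  H(C) = 1.9192 bits

Ranking: B > C > A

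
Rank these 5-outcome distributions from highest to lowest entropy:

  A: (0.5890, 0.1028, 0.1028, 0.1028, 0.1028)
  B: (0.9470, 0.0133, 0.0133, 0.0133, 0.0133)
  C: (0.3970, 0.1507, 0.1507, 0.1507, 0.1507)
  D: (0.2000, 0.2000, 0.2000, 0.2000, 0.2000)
D > C > A > B

Key insight: Entropy is maximized by uniform distributions and minimized by concentrated distributions.

Entropies:
  H(A) = 1.7990 bits
  H(B) = 0.4050 bits
  H(C) = 2.1752 bits
  H(D) = 2.3219 bits

Ranking: D > C > A > B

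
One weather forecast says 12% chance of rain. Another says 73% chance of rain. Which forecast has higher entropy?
73% forecast

Treat each forecast as a Bernoulli distribution. Binary entropy is maximized at p=0.5 and falls off symmetrically toward 0 or 1. The 73% forecast is closer to 50%, so it is more uncertain. H(12%) ≈ 0.529 bits, H(73%) ≈ 0.841 bits.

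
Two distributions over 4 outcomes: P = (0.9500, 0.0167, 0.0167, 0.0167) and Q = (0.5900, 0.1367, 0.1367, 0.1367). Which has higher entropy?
Q

P is highly concentrated on one outcome (95%), making it nearly deterministic. Q spreads its mass more evenly (max 59%). The more spread-out distribution has higher entropy: H(P) ≈ 0.366 bits, H(Q) ≈ 1.626 bits.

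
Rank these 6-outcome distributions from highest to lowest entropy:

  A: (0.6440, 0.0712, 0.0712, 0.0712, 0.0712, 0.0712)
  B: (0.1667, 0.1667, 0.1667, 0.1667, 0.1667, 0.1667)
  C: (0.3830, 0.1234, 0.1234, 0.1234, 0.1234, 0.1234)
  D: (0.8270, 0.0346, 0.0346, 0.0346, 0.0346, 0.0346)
B > C > A > D

Key insight: Entropy is maximized by uniform distributions and minimized by concentrated distributions.

Entropies:
  H(A) = 1.7659 bits
  H(B) = 2.5850 bits
  H(C) = 2.3928 bits
  H(D) = 1.0662 bits

Ranking: B > C > A > D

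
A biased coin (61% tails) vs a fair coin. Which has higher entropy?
Fair coin

The fair coin is uniform (p=0.5), maximizing binary entropy at 1 bit. The biased coin has H(0.61) ≈ 0.965 bits — its outcome is more predictable, so its entropy is lower.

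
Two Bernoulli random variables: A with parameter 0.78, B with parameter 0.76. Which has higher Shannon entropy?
B

For binary distributions, entropy is maximized at p=0.5 and decreases as p moves toward 0 or 1.

H(A) = H(0.78) = 0.7602 bits
H(B) = H(0.76) = 0.7950 bits

Distribution B (p=0.76) is closer to uniform (p=0.5), so it has higher entropy.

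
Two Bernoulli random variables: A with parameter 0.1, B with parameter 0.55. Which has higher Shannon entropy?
B

For binary distributions, entropy is maximized at p=0.5 and decreases as p moves toward 0 or 1.

H(A) = H(0.1) = 0.4690 bits
H(B) = H(0.55) = 0.9928 bits

Distribution B (p=0.55) is closer to uniform (p=0.5), so it has higher entropy.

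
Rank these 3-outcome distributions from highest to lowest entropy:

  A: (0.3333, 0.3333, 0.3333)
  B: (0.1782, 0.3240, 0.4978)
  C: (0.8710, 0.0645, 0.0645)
A > B > C

Key insight: Entropy is maximized by uniform distributions and minimized by concentrated distributions.

- Uniform distributions have maximum entropy log₂(3) = 1.5850 bits
- The more "peaked" or concentrated a distribution, the lower its entropy

Entropies:
  H(A) = 1.5850 bits
  H(B) = 1.4712 bits
  H(C) = 0.6837 bits

Ranking: A > B > C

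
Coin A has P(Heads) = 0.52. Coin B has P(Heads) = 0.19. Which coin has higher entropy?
A

For binary distributions, entropy is maximized at p=0.5 and decreases as p moves toward 0 or 1.

H(A) = H(0.52) = 0.9988 bits
H(B) = H(0.19) = 0.7015 bits

Distribution A (p=0.52) is closer to uniform (p=0.5), so it has higher entropy.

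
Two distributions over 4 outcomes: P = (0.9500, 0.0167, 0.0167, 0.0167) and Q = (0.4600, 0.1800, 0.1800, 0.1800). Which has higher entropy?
Q

P is highly concentrated on one outcome (95%), making it nearly deterministic. Q spreads its mass more evenly (max 46%). The more spread-out distribution has higher entropy: H(P) ≈ 0.366 bits, H(Q) ≈ 1.851 bits.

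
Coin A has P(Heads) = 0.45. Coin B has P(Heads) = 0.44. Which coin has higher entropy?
A

For binary distributions, entropy is maximized at p=0.5 and decreases as p moves toward 0 or 1.

H(A) = H(0.45) = 0.9928 bits
H(B) = H(0.44) = 0.9896 bits

Distribution A (p=0.45) is closer to uniform (p=0.5), so it has higher entropy.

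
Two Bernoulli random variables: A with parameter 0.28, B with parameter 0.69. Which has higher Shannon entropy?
B

For binary distributions, entropy is maximized at p=0.5 and decreases as p moves toward 0 or 1.

H(A) = H(0.28) = 0.8555 bits
H(B) = H(0.69) = 0.8932 bits

Distribution B (p=0.69) is closer to uniform (p=0.5), so it has higher entropy.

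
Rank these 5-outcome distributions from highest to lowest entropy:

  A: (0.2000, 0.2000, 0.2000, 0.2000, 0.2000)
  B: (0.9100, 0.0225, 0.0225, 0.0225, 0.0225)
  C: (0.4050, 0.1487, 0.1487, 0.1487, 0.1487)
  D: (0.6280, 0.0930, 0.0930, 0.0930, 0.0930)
A > C > D > B

Key insight: Entropy is maximized by uniform distributions and minimized by concentrated distributions.

Entropies:
  H(A) = 2.3219 bits
  H(B) = 0.6165 bits
  H(C) = 2.1638 bits
  H(D) = 1.6962 bits

Ranking: A > C > D > B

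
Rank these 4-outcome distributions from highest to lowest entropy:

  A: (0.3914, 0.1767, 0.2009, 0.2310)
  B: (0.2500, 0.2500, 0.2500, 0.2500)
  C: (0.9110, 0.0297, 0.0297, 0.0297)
B > A > C

Key insight: Entropy is maximized by uniform distributions and minimized by concentrated distributions.

- Uniform distributions have maximum entropy log₂(4) = 2.0000 bits
- The more "peaked" or concentrated a distribution, the lower its entropy

Entropies:
  H(A) = 1.9250 bits
  H(B) = 2.0000 bits
  H(C) = 0.5742 bits

Ranking: B > A > C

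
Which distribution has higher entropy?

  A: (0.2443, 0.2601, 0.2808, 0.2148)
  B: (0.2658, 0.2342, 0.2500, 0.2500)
B

Both distributions are close to uniform, making this a harder comparison.

H(A) = 1.9932 bits
H(B) = 1.9986 bits

The distribution closer to uniform has higher entropy.
Answer: B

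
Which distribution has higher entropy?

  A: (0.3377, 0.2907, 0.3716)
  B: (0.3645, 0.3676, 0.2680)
A

Both distributions are close to uniform, making this a harder comparison.

H(A) = 1.5777 bits
H(B) = 1.5706 bits

The distribution closer to uniform has higher entropy.
Answer: A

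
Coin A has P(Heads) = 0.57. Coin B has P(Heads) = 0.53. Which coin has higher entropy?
B

For binary distributions, entropy is maximized at p=0.5 and decreases as p moves toward 0 or 1.

H(A) = H(0.57) = 0.9858 bits
H(B) = H(0.53) = 0.9974 bits

Distribution B (p=0.53) is closer to uniform (p=0.5), so it has higher entropy.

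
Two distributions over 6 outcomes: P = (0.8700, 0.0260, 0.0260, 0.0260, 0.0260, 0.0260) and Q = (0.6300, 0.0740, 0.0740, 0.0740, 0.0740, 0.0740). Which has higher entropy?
Q

P is highly concentrated on one outcome (87%), making it nearly deterministic. Q spreads its mass more evenly (max 63%). The more spread-out distribution has higher entropy: H(P) ≈ 0.859 bits, H(Q) ≈ 1.810 bits.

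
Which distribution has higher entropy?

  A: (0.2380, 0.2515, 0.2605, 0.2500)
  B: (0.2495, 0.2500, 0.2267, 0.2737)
A

Both distributions are close to uniform, making this a harder comparison.

H(A) = 1.9993 bits
H(B) = 1.9968 bits

The distribution closer to uniform has higher entropy.
Answer: A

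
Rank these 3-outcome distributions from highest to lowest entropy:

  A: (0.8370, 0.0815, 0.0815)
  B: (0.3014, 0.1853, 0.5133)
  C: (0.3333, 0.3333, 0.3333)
C > B > A

Key insight: Entropy is maximized by uniform distributions and minimized by concentrated distributions.

- Uniform distributions have maximum entropy log₂(3) = 1.5850 bits
- The more "peaked" or concentrated a distribution, the lower its entropy

Entropies:
  H(A) = 0.8044 bits
  H(B) = 1.4661 bits
  H(C) = 1.5850 bits

Ranking: C > B > A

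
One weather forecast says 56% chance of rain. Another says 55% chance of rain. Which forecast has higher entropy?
55% forecast

Treat each forecast as a Bernoulli distribution. Binary entropy is maximized at p=0.5 and falls off symmetrically toward 0 or 1. The 55% forecast is closer to 50%, so it is more uncertain. H(56%) ≈ 0.990 bits, H(55%) ≈ 0.993 bits.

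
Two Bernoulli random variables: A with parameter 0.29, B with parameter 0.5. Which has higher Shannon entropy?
B

For binary distributions, entropy is maximized at p=0.5 and decreases as p moves toward 0 or 1.

H(A) = H(0.29) = 0.8687 bits
H(B) = H(0.5) = 1.0000 bits

Distribution B (p=0.5) is closer to uniform (p=0.5), so it has higher entropy.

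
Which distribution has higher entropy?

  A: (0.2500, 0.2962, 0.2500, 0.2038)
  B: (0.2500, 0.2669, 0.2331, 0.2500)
B

Both distributions are close to uniform, making this a harder comparison.

H(A) = 1.9876 bits
H(B) = 1.9984 bits

The distribution closer to uniform has higher entropy.
Answer: B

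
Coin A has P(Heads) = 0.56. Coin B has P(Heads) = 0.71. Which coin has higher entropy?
A

For binary distributions, entropy is maximized at p=0.5 and decreases as p moves toward 0 or 1.

H(A) = H(0.56) = 0.9896 bits
H(B) = H(0.71) = 0.8687 bits

Distribution A (p=0.56) is closer to uniform (p=0.5), so it has higher entropy.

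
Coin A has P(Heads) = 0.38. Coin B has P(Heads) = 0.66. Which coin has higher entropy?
A

For binary distributions, entropy is maximized at p=0.5 and decreases as p moves toward 0 or 1.

H(A) = H(0.38) = 0.9580 bits
H(B) = H(0.66) = 0.9248 bits

Distribution A (p=0.38) is closer to uniform (p=0.5), so it has higher entropy.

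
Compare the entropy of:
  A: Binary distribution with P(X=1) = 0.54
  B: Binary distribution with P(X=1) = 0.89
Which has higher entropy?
A

For binary distributions, entropy is maximized at p=0.5 and decreases as p moves toward 0 or 1.

H(A) = H(0.54) = 0.9954 bits
H(B) = H(0.89) = 0.4999 bits

Distribution A (p=0.54) is closer to uniform (p=0.5), so it has higher entropy.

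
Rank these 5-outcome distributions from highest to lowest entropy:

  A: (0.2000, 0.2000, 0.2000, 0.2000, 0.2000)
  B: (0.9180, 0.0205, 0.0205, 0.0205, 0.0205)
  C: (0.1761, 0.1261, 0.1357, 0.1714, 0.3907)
A > C > B

Key insight: Entropy is maximized by uniform distributions and minimized by concentrated distributions.

- Uniform distributions have maximum entropy log₂(5) = 2.3219 bits
- The more "peaked" or concentrated a distribution, the lower its entropy

Entropies:
  H(A) = 2.3219 bits
  H(B) = 0.5732 bits
  H(C) = 2.1749 bits

Ranking: A > C > B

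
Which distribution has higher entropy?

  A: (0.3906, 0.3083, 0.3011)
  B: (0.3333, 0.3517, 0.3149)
B

Both distributions are close to uniform, making this a harder comparison.

H(A) = 1.5745 bits
H(B) = 1.5835 bits

The distribution closer to uniform has higher entropy.
Answer: B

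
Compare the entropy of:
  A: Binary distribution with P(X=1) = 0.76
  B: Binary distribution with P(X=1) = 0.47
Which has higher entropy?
B

For binary distributions, entropy is maximized at p=0.5 and decreases as p moves toward 0 or 1.

H(A) = H(0.76) = 0.7950 bits
H(B) = H(0.47) = 0.9974 bits

Distribution B (p=0.47) is closer to uniform (p=0.5), so it has higher entropy.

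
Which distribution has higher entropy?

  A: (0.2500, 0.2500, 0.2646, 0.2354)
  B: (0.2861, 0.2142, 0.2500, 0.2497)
A

Both distributions are close to uniform, making this a harder comparison.

H(A) = 1.9988 bits
H(B) = 1.9925 bits

The distribution closer to uniform has higher entropy.
Answer: A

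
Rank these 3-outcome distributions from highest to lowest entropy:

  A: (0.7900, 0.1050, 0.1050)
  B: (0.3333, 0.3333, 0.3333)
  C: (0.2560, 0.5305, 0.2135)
B > C > A

Key insight: Entropy is maximized by uniform distributions and minimized by concentrated distributions.

- Uniform distributions have maximum entropy log₂(3) = 1.5850 bits
- The more "peaked" or concentrated a distribution, the lower its entropy

Entropies:
  H(A) = 0.9515 bits
  H(B) = 1.5850 bits
  H(C) = 1.4640 bits

Ranking: B > C > A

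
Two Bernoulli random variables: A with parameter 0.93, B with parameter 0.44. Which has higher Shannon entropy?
B

For binary distributions, entropy is maximized at p=0.5 and decreases as p moves toward 0 or 1.

H(A) = H(0.93) = 0.3659 bits
H(B) = H(0.44) = 0.9896 bits

Distribution B (p=0.44) is closer to uniform (p=0.5), so it has higher entropy.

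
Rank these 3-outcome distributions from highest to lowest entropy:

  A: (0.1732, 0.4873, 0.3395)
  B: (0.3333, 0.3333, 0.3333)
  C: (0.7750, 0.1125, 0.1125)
B > A > C

Key insight: Entropy is maximized by uniform distributions and minimized by concentrated distributions.

- Uniform distributions have maximum entropy log₂(3) = 1.5850 bits
- The more "peaked" or concentrated a distribution, the lower its entropy

Entropies:
  H(A) = 1.4726 bits
  H(B) = 1.5850 bits
  H(C) = 0.9942 bits

Ranking: B > A > C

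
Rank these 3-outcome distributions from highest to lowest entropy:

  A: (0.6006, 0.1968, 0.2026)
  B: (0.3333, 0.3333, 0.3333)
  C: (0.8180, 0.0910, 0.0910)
B > A > C

Key insight: Entropy is maximized by uniform distributions and minimized by concentrated distributions.

- Uniform distributions have maximum entropy log₂(3) = 1.5850 bits
- The more "peaked" or concentrated a distribution, the lower its entropy

Entropies:
  H(A) = 1.3699 bits
  H(B) = 1.5850 bits
  H(C) = 0.8664 bits

Ranking: B > A > C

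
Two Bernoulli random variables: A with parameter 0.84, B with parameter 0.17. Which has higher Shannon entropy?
B

For binary distributions, entropy is maximized at p=0.5 and decreases as p moves toward 0 or 1.

H(A) = H(0.84) = 0.6343 bits
H(B) = H(0.17) = 0.6577 bits

Distribution B (p=0.17) is closer to uniform (p=0.5), so it has higher entropy.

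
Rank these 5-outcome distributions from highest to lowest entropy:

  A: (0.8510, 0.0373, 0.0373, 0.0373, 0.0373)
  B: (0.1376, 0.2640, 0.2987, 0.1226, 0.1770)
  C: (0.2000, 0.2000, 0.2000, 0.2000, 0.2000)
C > B > A

Key insight: Entropy is maximized by uniform distributions and minimized by concentrated distributions.

- Uniform distributions have maximum entropy log₂(5) = 2.3219 bits
- The more "peaked" or concentrated a distribution, the lower its entropy

Entropies:
  H(A) = 0.9053 bits
  H(B) = 2.2352 bits
  H(C) = 2.3219 bits

Ranking: C > B > A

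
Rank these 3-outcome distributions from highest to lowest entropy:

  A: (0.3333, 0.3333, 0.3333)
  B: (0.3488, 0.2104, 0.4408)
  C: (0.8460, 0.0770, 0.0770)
A > B > C

Key insight: Entropy is maximized by uniform distributions and minimized by concentrated distributions.

- Uniform distributions have maximum entropy log₂(3) = 1.5850 bits
- The more "peaked" or concentrated a distribution, the lower its entropy

Entropies:
  H(A) = 1.5850 bits
  H(B) = 1.5241 bits
  H(C) = 0.7738 bits

Ranking: A > B > C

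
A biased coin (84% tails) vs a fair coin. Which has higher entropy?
Fair coin

The fair coin is uniform (p=0.5), maximizing binary entropy at 1 bit. The biased coin has H(0.84) ≈ 0.634 bits — its outcome is more predictable, so its entropy is lower.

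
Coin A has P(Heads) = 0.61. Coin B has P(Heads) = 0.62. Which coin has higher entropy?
A

For binary distributions, entropy is maximized at p=0.5 and decreases as p moves toward 0 or 1.

H(A) = H(0.61) = 0.9648 bits
H(B) = H(0.62) = 0.9580 bits

Distribution A (p=0.61) is closer to uniform (p=0.5), so it has higher entropy.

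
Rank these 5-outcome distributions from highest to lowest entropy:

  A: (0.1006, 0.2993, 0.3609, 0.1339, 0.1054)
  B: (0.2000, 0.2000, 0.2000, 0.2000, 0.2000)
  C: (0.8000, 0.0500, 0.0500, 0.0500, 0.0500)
B > A > C

Key insight: Entropy is maximized by uniform distributions and minimized by concentrated distributions.

- Uniform distributions have maximum entropy log₂(5) = 2.3219 bits
- The more "peaked" or concentrated a distribution, the lower its entropy

Entropies:
  H(A) = 2.1152 bits
  H(B) = 2.3219 bits
  H(C) = 1.1219 bits

Ranking: B > A > C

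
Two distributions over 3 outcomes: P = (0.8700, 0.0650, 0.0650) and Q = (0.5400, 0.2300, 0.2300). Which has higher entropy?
Q

P is highly concentrated on one outcome (87%), making it nearly deterministic. Q spreads its mass more evenly (max 54%). The more spread-out distribution has higher entropy: H(P) ≈ 0.687 bits, H(Q) ≈ 1.455 bits.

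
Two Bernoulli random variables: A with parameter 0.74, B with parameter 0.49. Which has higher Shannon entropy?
B

For binary distributions, entropy is maximized at p=0.5 and decreases as p moves toward 0 or 1.

H(A) = H(0.74) = 0.8267 bits
H(B) = H(0.49) = 0.9997 bits

Distribution B (p=0.49) is closer to uniform (p=0.5), so it has higher entropy.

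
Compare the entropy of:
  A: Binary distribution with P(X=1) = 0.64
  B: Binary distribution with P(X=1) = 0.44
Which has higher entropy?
B

For binary distributions, entropy is maximized at p=0.5 and decreases as p moves toward 0 or 1.

H(A) = H(0.64) = 0.9427 bits
H(B) = H(0.44) = 0.9896 bits

Distribution B (p=0.44) is closer to uniform (p=0.5), so it has higher entropy.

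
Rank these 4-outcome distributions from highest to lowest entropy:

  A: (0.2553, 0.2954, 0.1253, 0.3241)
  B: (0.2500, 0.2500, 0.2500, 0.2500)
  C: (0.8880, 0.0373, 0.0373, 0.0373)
B > A > C

Key insight: Entropy is maximized by uniform distributions and minimized by concentrated distributions.

- Uniform distributions have maximum entropy log₂(4) = 2.0000 bits
- The more "peaked" or concentrated a distribution, the lower its entropy

Entropies:
  H(A) = 1.9248 bits
  H(B) = 2.0000 bits
  H(C) = 0.6834 bits

Ranking: B > A > C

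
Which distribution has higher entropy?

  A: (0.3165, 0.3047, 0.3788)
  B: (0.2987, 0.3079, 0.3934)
A

Both distributions are close to uniform, making this a harder comparison.

H(A) = 1.5782 bits
H(B) = 1.5735 bits

The distribution closer to uniform has higher entropy.
Answer: A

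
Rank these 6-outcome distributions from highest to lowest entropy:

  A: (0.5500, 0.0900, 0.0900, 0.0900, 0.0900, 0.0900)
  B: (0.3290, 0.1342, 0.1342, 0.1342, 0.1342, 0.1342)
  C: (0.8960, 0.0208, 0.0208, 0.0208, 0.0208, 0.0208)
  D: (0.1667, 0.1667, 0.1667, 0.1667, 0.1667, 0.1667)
D > B > A > C

Key insight: Entropy is maximized by uniform distributions and minimized by concentrated distributions.

Entropies:
  H(A) = 2.0376 bits
  H(B) = 2.4719 bits
  H(C) = 0.7230 bits
  H(D) = 2.5850 bits

Ranking: D > B > A > C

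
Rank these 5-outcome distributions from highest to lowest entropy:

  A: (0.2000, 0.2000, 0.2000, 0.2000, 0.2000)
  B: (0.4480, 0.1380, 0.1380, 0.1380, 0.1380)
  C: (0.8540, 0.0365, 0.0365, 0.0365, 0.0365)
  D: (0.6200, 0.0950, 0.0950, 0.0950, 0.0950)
A > B > D > C

Key insight: Entropy is maximized by uniform distributions and minimized by concentrated distributions.

Entropies:
  H(A) = 2.3219 bits
  H(B) = 2.0962 bits
  H(C) = 0.8917 bits
  H(D) = 1.7180 bits

Ranking: A > B > D > C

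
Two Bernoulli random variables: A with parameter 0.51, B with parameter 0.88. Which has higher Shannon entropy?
A

For binary distributions, entropy is maximized at p=0.5 and decreases as p moves toward 0 or 1.

H(A) = H(0.51) = 0.9997 bits
H(B) = H(0.88) = 0.5294 bits

Distribution A (p=0.51) is closer to uniform (p=0.5), so it has higher entropy.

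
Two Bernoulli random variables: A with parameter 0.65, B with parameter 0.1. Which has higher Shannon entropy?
A

For binary distributions, entropy is maximized at p=0.5 and decreases as p moves toward 0 or 1.

H(A) = H(0.65) = 0.9341 bits
H(B) = H(0.1) = 0.4690 bits

Distribution A (p=0.65) is closer to uniform (p=0.5), so it has higher entropy.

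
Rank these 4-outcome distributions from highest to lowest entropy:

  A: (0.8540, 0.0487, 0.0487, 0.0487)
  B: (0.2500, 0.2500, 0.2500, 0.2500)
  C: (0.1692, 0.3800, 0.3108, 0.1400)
B > C > A

Key insight: Entropy is maximized by uniform distributions and minimized by concentrated distributions.

- Uniform distributions have maximum entropy log₂(4) = 2.0000 bits
- The more "peaked" or concentrated a distribution, the lower its entropy

Entropies:
  H(A) = 0.8311 bits
  H(B) = 2.0000 bits
  H(C) = 1.8853 bits

Ranking: B > C > A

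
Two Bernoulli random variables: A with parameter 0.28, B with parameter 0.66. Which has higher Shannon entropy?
B

For binary distributions, entropy is maximized at p=0.5 and decreases as p moves toward 0 or 1.

H(A) = H(0.28) = 0.8555 bits
H(B) = H(0.66) = 0.9248 bits

Distribution B (p=0.66) is closer to uniform (p=0.5), so it has higher entropy.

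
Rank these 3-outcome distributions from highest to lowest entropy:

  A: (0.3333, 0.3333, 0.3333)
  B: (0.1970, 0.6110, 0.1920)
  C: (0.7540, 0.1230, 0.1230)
A > B > C

Key insight: Entropy is maximized by uniform distributions and minimized by concentrated distributions.

- Uniform distributions have maximum entropy log₂(3) = 1.5850 bits
- The more "peaked" or concentrated a distribution, the lower its entropy

Entropies:
  H(A) = 1.5850 bits
  H(B) = 1.3531 bits
  H(C) = 1.0509 bits

Ranking: A > B > C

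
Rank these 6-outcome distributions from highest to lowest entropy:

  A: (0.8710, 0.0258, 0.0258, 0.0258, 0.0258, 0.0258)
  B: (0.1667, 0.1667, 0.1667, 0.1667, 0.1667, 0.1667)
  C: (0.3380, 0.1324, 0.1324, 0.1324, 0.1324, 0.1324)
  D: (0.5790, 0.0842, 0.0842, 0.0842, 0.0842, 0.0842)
B > C > D > A

Key insight: Entropy is maximized by uniform distributions and minimized by concentrated distributions.

Entropies:
  H(A) = 0.8542 bits
  H(B) = 2.5850 bits
  H(C) = 2.4600 bits
  H(D) = 1.9594 bits

Ranking: B > C > D > A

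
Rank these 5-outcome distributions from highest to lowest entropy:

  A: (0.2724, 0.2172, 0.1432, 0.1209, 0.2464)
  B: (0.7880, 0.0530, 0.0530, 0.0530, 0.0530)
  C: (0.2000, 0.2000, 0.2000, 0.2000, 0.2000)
C > A > B

Key insight: Entropy is maximized by uniform distributions and minimized by concentrated distributions.

- Uniform distributions have maximum entropy log₂(5) = 2.3219 bits
- The more "peaked" or concentrated a distribution, the lower its entropy

Entropies:
  H(A) = 2.2575 bits
  H(B) = 1.1693 bits
  H(C) = 2.3219 bits

Ranking: C > A > B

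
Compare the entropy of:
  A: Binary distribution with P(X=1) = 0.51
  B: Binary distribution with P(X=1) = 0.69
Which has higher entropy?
A

For binary distributions, entropy is maximized at p=0.5 and decreases as p moves toward 0 or 1.

H(A) = H(0.51) = 0.9997 bits
H(B) = H(0.69) = 0.8932 bits

Distribution A (p=0.51) is closer to uniform (p=0.5), so it has higher entropy.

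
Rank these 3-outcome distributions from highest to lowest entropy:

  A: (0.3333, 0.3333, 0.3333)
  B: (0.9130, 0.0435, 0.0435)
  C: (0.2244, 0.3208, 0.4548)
A > C > B

Key insight: Entropy is maximized by uniform distributions and minimized by concentrated distributions.

- Uniform distributions have maximum entropy log₂(3) = 1.5850 bits
- The more "peaked" or concentrated a distribution, the lower its entropy

Entropies:
  H(A) = 1.5850 bits
  H(B) = 0.5134 bits
  H(C) = 1.5269 bits

Ranking: A > C > B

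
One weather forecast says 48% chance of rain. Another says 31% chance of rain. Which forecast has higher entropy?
48% forecast

Treat each forecast as a Bernoulli distribution. Binary entropy is maximized at p=0.5 and falls off symmetrically toward 0 or 1. The 48% forecast is closer to 50%, so it is more uncertain. H(48%) ≈ 0.999 bits, H(31%) ≈ 0.893 bits.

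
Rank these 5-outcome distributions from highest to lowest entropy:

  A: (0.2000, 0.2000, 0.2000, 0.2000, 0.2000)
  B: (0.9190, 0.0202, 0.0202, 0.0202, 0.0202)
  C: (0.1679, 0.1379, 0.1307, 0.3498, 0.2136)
A > C > B

Key insight: Entropy is maximized by uniform distributions and minimized by concentrated distributions.

- Uniform distributions have maximum entropy log₂(5) = 2.3219 bits
- The more "peaked" or concentrated a distribution, the lower its entropy

Entropies:
  H(A) = 2.3219 bits
  H(B) = 0.5677 bits
  H(C) = 2.2160 bits

Ranking: A > C > B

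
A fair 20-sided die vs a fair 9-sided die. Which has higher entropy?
20-sided die

Both are uniform distributions; for uniform over n outcomes, H = log₂(n). H(20-sided) = log₂(20) = 4.322 bits and H(9-sided) = log₂(9) = 3.170 bits. More outcomes in a uniform distribution means higher entropy.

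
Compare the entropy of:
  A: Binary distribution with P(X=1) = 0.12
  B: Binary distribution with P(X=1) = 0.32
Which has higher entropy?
B

For binary distributions, entropy is maximized at p=0.5 and decreases as p moves toward 0 or 1.

H(A) = H(0.12) = 0.5294 bits
H(B) = H(0.32) = 0.9044 bits

Distribution B (p=0.32) is closer to uniform (p=0.5), so it has higher entropy.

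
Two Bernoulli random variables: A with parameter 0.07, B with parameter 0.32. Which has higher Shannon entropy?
B

For binary distributions, entropy is maximized at p=0.5 and decreases as p moves toward 0 or 1.

H(A) = H(0.07) = 0.3659 bits
H(B) = H(0.32) = 0.9044 bits

Distribution B (p=0.32) is closer to uniform (p=0.5), so it has higher entropy.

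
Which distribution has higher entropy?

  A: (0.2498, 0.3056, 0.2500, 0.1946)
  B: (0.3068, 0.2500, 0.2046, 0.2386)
B

Both distributions are close to uniform, making this a harder comparison.

H(A) = 1.9821 bits
H(B) = 1.9846 bits

The distribution closer to uniform has higher entropy.
Answer: B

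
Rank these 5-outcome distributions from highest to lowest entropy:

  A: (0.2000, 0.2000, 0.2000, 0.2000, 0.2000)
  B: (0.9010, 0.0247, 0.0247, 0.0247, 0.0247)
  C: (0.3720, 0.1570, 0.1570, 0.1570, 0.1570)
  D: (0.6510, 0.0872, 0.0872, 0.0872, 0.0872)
A > C > D > B

Key insight: Entropy is maximized by uniform distributions and minimized by concentrated distributions.

Entropies:
  H(A) = 2.3219 bits
  H(B) = 0.6638 bits
  H(C) = 2.2082 bits
  H(D) = 1.6312 bits

Ranking: A > C > D > B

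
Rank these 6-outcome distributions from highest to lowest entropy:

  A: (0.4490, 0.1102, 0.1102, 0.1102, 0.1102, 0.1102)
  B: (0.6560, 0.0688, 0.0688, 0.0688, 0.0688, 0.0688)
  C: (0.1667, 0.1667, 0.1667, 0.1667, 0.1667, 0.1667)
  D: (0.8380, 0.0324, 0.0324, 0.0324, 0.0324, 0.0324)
C > A > B > D

Key insight: Entropy is maximized by uniform distributions and minimized by concentrated distributions.

Entropies:
  H(A) = 2.2719 bits
  H(B) = 1.7273 bits
  H(C) = 2.5850 bits
  H(D) = 1.0152 bits

Ranking: C > A > B > D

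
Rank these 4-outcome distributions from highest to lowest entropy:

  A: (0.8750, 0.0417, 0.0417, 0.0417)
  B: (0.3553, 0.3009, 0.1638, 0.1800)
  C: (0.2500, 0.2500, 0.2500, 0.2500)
C > B > A

Key insight: Entropy is maximized by uniform distributions and minimized by concentrated distributions.

- Uniform distributions have maximum entropy log₂(4) = 2.0000 bits
- The more "peaked" or concentrated a distribution, the lower its entropy

Entropies:
  H(A) = 0.7417 bits
  H(B) = 1.9245 bits
  H(C) = 2.0000 bits

Ranking: C > B > A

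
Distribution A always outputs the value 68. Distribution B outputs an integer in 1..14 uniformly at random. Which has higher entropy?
B

A is deterministic, so H(A) = 0. B is uniform over 14 outcomes, so H(B) = log₂(14) = 3.807 bits. Any distribution with genuine randomness has higher entropy than a deterministic one.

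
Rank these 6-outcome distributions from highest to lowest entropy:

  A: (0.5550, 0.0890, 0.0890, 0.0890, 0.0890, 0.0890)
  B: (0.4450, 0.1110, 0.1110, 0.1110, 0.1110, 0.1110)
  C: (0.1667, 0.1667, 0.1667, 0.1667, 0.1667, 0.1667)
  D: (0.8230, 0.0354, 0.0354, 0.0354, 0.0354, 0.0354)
C > B > A > D

Key insight: Entropy is maximized by uniform distributions and minimized by concentrated distributions.

Entropies:
  H(A) = 2.0245 bits
  H(B) = 2.2799 bits
  H(C) = 2.5850 bits
  H(D) = 1.0845 bits

Ranking: C > B > A > D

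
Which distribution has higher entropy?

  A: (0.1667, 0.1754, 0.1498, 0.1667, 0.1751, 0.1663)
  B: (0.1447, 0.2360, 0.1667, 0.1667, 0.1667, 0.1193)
A

Both distributions are close to uniform, making this a harder comparison.

H(A) = 2.5831 bits
H(B) = 2.5536 bits

The distribution closer to uniform has higher entropy.
Answer: A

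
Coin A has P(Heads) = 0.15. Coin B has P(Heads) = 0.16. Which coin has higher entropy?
B

For binary distributions, entropy is maximized at p=0.5 and decreases as p moves toward 0 or 1.

H(A) = H(0.15) = 0.6098 bits
H(B) = H(0.16) = 0.6343 bits

Distribution B (p=0.16) is closer to uniform (p=0.5), so it has higher entropy.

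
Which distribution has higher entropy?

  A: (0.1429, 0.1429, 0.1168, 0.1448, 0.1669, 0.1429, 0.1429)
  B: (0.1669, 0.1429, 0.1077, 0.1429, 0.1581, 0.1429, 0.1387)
A

Both distributions are close to uniform, making this a harder comparison.

H(A) = 2.8009 bits
H(B) = 2.7966 bits

The distribution closer to uniform has higher entropy.
Answer: A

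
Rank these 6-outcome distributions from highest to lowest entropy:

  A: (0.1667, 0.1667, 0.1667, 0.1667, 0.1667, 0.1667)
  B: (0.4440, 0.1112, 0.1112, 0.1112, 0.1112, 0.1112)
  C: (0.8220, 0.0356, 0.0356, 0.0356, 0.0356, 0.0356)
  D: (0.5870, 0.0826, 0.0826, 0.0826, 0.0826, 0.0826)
A > B > D > C

Key insight: Entropy is maximized by uniform distributions and minimized by concentrated distributions.

Entropies:
  H(A) = 2.5850 bits
  H(B) = 2.2819 bits
  H(C) = 1.0890 bits
  H(D) = 1.9370 bits

Ranking: A > B > D > C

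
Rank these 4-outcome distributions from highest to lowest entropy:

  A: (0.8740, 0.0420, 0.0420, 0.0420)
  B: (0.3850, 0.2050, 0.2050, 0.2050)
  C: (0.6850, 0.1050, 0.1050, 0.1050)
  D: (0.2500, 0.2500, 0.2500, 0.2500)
D > B > C > A

Key insight: Entropy is maximized by uniform distributions and minimized by concentrated distributions.

Entropies:
  H(A) = 0.7461 bits
  H(B) = 1.9362 bits
  H(C) = 1.3981 bits
  H(D) = 2.0000 bits

Ranking: D > B > C > A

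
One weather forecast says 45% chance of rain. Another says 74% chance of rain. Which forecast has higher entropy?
45% forecast

Treat each forecast as a Bernoulli distribution. Binary entropy is maximized at p=0.5 and falls off symmetrically toward 0 or 1. The 45% forecast is closer to 50%, so it is more uncertain. H(45%) ≈ 0.993 bits, H(74%) ≈ 0.827 bits.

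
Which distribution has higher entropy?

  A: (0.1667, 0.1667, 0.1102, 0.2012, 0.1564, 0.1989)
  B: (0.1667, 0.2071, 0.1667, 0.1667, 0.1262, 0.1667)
B

Both distributions are close to uniform, making this a harder comparison.

H(A) = 2.5597 bits
H(B) = 2.5707 bits

The distribution closer to uniform has higher entropy.
Answer: B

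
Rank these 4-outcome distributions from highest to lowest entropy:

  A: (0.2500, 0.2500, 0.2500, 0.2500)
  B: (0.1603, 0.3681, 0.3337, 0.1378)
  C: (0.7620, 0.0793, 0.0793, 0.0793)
A > B > C

Key insight: Entropy is maximized by uniform distributions and minimized by concentrated distributions.

- Uniform distributions have maximum entropy log₂(4) = 2.0000 bits
- The more "peaked" or concentrated a distribution, the lower its entropy

Entropies:
  H(A) = 2.0000 bits
  H(B) = 1.8766 bits
  H(C) = 1.1689 bits

Ranking: A > B > C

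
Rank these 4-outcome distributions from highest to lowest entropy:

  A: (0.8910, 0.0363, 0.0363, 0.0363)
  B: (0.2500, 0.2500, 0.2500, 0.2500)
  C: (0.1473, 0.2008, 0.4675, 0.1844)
B > C > A

Key insight: Entropy is maximized by uniform distributions and minimized by concentrated distributions.

- Uniform distributions have maximum entropy log₂(4) = 2.0000 bits
- The more "peaked" or concentrated a distribution, the lower its entropy

Entropies:
  H(A) = 0.6697 bits
  H(B) = 2.0000 bits
  H(C) = 1.8347 bits

Ranking: B > C > A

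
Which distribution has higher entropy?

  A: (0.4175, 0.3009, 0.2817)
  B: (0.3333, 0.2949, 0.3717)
B

Both distributions are close to uniform, making this a harder comparison.

H(A) = 1.5623 bits
H(B) = 1.5786 bits

The distribution closer to uniform has higher entropy.
Answer: B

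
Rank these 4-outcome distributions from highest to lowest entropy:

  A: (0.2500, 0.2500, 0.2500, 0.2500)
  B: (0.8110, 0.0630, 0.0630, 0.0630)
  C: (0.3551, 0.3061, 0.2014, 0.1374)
A > C > B

Key insight: Entropy is maximized by uniform distributions and minimized by concentrated distributions.

- Uniform distributions have maximum entropy log₂(4) = 2.0000 bits
- The more "peaked" or concentrated a distribution, the lower its entropy

Entropies:
  H(A) = 2.0000 bits
  H(B) = 0.9989 bits
  H(C) = 1.9123 bits

Ranking: A > C > B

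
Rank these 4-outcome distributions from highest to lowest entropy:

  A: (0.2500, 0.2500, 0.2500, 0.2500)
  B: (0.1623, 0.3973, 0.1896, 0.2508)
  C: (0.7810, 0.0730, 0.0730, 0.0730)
A > B > C

Key insight: Entropy is maximized by uniform distributions and minimized by concentrated distributions.

- Uniform distributions have maximum entropy log₂(4) = 2.0000 bits
- The more "peaked" or concentrated a distribution, the lower its entropy

Entropies:
  H(A) = 2.0000 bits
  H(B) = 1.9102 bits
  H(C) = 1.1054 bits

Ranking: A > B > C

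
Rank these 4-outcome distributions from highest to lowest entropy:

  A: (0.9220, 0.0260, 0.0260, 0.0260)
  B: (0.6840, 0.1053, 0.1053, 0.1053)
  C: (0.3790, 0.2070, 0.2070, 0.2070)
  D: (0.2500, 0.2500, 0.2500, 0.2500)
D > C > B > A

Key insight: Entropy is maximized by uniform distributions and minimized by concentrated distributions.

Entropies:
  H(A) = 0.5187 bits
  H(B) = 1.4008 bits
  H(C) = 1.9416 bits
  H(D) = 2.0000 bits

Ranking: D > C > B > A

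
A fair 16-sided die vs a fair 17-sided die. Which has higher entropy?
17-sided die

Both are uniform distributions; for uniform over n outcomes, H = log₂(n). H(16-sided) = log₂(16) = 4.000 bits and H(17-sided) = log₂(17) = 4.087 bits. More outcomes in a uniform distribution means higher entropy.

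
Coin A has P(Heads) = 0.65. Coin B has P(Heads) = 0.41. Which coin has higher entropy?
B

For binary distributions, entropy is maximized at p=0.5 and decreases as p moves toward 0 or 1.

H(A) = H(0.65) = 0.9341 bits
H(B) = H(0.41) = 0.9765 bits

Distribution B (p=0.41) is closer to uniform (p=0.5), so it has higher entropy.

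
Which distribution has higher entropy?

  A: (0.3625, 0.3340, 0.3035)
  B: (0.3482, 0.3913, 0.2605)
A

Both distributions are close to uniform, making this a harder comparison.

H(A) = 1.5812 bits
H(B) = 1.5652 bits

The distribution closer to uniform has higher entropy.
Answer: A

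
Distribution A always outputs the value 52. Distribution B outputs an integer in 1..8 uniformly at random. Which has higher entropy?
B

A is deterministic, so H(A) = 0. B is uniform over 8 outcomes, so H(B) = log₂(8) = 3.000 bits. Any distribution with genuine randomness has higher entropy than a deterministic one.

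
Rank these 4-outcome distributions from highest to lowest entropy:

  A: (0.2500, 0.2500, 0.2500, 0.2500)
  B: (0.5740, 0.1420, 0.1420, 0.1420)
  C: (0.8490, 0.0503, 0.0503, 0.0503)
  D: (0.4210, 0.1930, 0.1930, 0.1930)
A > D > B > C

Key insight: Entropy is maximized by uniform distributions and minimized by concentrated distributions.

Entropies:
  H(A) = 2.0000 bits
  H(B) = 1.6593 bits
  H(C) = 0.8517 bits
  H(D) = 1.8996 bits

Ranking: A > D > B > C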